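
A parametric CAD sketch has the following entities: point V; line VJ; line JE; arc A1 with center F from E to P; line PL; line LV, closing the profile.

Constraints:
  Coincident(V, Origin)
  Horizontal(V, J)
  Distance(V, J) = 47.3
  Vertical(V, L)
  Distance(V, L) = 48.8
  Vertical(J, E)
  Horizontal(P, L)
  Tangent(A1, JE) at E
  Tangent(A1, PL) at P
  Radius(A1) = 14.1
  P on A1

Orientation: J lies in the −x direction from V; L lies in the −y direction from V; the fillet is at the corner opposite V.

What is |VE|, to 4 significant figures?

58.66

The virtual corner opposite V is at (-47.30, -48.80). Tangency of A1 to JE means the radius FE is perpendicular to JE and A1 meets PL tangentially, so FP is at right angles to PL, with radius 14.1, so the center F sits 14.1 in from both sides at F = (-33.20, -34.70). That places the tangent points at E = (-47.30, -34.70) on JE and P = (-33.20, -48.80) on PL. Then |VE| = |E − V| = 58.66.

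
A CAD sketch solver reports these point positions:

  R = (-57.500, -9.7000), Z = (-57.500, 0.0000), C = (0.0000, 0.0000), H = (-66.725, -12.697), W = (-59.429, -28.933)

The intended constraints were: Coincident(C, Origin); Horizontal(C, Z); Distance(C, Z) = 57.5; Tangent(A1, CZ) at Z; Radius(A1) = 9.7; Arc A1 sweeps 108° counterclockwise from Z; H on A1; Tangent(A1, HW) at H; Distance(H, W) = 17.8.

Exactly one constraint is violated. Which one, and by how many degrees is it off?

Tangent(A1, HW) at H — off by 6.20°.

C = (0.00, 0.00) ✓; C.y = 0.00, Z.y = 0.00 ✓; |CZ| = 57.50 ✓; ∠(RZ, ZC) = 90.00° ✓; |RZ| = 9.700 ✓; bearing(R→H) − bearing(R→Z) = 108.0° ✓; |RH| = 9.700 ✓; ∠(RH, HW) = 83.80° ✗; |HW| = 17.80 ✓.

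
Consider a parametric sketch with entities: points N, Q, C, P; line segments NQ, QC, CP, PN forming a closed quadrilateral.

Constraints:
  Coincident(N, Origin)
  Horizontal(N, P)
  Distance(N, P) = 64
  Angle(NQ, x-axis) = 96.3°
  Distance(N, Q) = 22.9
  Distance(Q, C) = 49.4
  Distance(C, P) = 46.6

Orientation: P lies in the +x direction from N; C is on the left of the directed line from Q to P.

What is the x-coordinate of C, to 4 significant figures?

43.13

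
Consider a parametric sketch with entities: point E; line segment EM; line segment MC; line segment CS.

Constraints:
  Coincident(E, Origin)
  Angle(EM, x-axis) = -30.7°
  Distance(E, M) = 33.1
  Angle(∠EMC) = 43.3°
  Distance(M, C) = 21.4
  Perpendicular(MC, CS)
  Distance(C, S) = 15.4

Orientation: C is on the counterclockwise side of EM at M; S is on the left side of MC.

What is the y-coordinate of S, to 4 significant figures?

-0.5728

∠EMC = 43.3°, so MC runs at -30.7° + (180° − 43.3°) = 106.0° from the x-axis; with |MC| = 21.4, C = M + 21.4·(cos 106.0°, sin 106.0°) = (22.56, 3.672). The perpendicularity gives CS at right angles to MC; with |CS| = 15.4 on the left of MC, S = C + 15.4·(-0.9613, -0.2756) = (7.759, -0.5728). So S.y = -0.5728.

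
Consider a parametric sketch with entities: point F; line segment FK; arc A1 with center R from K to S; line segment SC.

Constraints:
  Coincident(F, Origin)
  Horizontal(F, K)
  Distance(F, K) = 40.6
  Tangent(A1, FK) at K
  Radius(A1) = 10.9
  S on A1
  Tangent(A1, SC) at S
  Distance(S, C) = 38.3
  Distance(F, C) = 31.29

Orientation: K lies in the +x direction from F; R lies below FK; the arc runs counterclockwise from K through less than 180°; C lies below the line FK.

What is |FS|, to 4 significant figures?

32.96

Checks: F = (0.00, 0.00) ✓; |RS| = 10.90 ✓; ∠(RS, SC) = 90.00° ✓; |SC| = 38.30 ✓; |FC| = 31.29 ✓.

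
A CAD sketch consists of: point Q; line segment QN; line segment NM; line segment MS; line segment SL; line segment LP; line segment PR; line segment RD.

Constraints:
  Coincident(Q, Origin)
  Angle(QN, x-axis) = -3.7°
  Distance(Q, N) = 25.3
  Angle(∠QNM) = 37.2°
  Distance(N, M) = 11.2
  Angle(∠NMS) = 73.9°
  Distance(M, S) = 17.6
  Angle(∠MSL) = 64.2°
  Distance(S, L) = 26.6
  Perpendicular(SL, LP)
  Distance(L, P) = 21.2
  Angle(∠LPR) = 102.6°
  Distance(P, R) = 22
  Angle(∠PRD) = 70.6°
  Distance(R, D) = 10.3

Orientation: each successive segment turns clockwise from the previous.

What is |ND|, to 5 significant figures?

12.162

∠LPR = 102.6° gives PR at -175.80° from the x-axis; with |PR| = 22.0, R = (11.921, -17.489). ∠PRD = 70.6° gives RD at 74.800° from the x-axis; with |RD| = 10.3, D = (14.622, -7.5497). Then |ND| = |D − N| = 12.162.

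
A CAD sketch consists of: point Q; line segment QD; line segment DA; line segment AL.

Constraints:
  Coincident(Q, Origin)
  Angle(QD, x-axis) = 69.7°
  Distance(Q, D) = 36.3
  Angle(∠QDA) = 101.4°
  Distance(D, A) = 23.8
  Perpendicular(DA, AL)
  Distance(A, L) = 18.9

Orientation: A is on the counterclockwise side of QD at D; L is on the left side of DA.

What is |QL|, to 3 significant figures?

35.2

Q is at the origin; QD runs at 69.7° with length 36.3, so D = 36.3·(cos 69.7°, sin 69.7°) = (12.6, 34.0). ∠QDA = 101.4°, so DA runs at 69.7° + (180° − 101.4°) = 148° from the x-axis; with |DA| = 23.8, A = D + 23.8·(cos 148°, sin 148°) = (-7.66, 46.6). The perpendicularity gives AL at right angles to DA; with |AL| = 18.9 on the left of DA, L = A + 18.9·(-0.525, -0.851) = (-17.6, 30.5). Then |QL| = |L − Q| = 35.2.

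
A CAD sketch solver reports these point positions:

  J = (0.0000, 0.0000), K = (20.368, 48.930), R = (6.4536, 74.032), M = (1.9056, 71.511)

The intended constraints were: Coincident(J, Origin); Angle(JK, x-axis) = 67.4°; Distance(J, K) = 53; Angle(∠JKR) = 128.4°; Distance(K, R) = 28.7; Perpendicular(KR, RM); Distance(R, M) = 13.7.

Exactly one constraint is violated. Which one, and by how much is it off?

Distance(R, M) = 13.7 — off by 8.50.

J = (0.00, 0.00) ✓; JK at 67.40° ✓; |JK| = 53.00 ✓; ∠JKR = 128.4° ✓; |KR| = 28.70 ✓; ∠(KR, RM) = 90.00° ✓; |RM| = 5.200 ✗.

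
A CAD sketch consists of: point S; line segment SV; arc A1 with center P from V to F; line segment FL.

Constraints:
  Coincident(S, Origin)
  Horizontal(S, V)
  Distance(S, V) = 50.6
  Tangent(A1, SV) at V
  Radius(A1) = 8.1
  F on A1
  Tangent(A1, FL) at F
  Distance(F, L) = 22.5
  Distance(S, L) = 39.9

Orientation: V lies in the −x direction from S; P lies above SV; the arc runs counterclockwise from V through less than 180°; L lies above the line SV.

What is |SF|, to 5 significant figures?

43.787

S is at the origin; SV is horizontal with |SV| = 50.6 and V on the −x side, so V = (-50.600, 0.0000). A1 meets SV tangentially, so PV is at right angles to SV, so P = V + (0, 8.1) = (-50.600, 8.1000). Since PF ⟂ FL (tangency), |PL| = √(8.1² + 22.5²) = 23.914 regardless of where F sits on A1. So L lies on both circle(S, 39.9) and circle(P, 23.914); the above-SV intersection is L = (-32.273, 23.462). F is the foot of the tangent from L: F = (-43.602, 4.0218).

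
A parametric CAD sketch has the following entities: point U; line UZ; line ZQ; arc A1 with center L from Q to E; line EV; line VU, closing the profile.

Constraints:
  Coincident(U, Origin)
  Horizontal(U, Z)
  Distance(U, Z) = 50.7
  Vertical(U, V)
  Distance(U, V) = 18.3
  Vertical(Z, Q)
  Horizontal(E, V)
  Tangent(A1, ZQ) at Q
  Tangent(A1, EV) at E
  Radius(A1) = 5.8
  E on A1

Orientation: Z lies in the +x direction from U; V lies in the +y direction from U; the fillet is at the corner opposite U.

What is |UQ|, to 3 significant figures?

52.2

U is at the origin; U and Z share the same y with |UZ| = 50.7 and Z on the +x side, so Z = (50.7, 0.00). U and V share the same x with |UV| = 18.3 and V on the +y side, so V = (0.00, 18.3). The virtual corner opposite U is at (50.7, 18.3). Since A1 is tangent to ZQ there, LQ ⟂ ZQ and tangency of A1 to EV means the radius LE is perpendicular to EV, with radius 5.8, so the center L sits 5.8 in from both sides at L = (44.9, 12.5). That places the tangent points at Q = (50.7, 12.5) on ZQ and E = (44.9, 18.3) on EV. Then |UQ| = |Q − U| = 52.2.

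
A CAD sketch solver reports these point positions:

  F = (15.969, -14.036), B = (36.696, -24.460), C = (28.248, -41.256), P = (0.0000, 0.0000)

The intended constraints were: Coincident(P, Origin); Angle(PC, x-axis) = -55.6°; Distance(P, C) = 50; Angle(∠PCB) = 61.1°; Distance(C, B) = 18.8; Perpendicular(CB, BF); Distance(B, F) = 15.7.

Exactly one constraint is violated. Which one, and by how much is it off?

Distance(B, F) = 15.7 — off by 7.50.

P = (0.00, 0.00) ✓; PC at -55.60° ✓; |PC| = 50.00 ✓; ∠PCB = 61.10° ✓; |CB| = 18.80 ✓; ∠(CB, BF) = 90.00° ✓; |BF| = 23.20 ✗.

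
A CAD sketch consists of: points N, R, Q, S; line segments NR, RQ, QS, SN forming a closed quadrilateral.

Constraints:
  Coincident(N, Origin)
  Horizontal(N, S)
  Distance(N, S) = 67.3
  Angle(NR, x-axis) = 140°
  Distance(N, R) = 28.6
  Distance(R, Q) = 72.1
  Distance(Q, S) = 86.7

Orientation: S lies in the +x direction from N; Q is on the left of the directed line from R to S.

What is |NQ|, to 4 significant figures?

78.16

Checks: |RQ| = 72.10 ✓; |QS| = 86.70 ✓.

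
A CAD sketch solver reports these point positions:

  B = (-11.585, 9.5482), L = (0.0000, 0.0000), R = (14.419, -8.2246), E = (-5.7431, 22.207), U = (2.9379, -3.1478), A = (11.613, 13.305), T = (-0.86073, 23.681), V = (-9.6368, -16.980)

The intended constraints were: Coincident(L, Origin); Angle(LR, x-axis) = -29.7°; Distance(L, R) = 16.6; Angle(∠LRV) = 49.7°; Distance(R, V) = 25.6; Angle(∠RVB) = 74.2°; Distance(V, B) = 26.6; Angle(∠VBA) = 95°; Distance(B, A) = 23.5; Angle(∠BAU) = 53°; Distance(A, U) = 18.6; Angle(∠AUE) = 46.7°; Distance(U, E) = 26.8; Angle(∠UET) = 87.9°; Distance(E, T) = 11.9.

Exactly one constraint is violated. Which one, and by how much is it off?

Distance(E, T) = 11.9 — off by 6.80.

L = (0.00, 0.00) ✓; LR at -29.70° ✓; |LR| = 16.60 ✓; ∠LRV = 49.70° ✓; |RV| = 25.60 ✓; ∠RVB = 74.20° ✓; |VB| = 26.60 ✓; ∠VBA = 95.00° ✓; |BA| = 23.50 ✓; ∠BAU = 53.00° ✓; |AU| = 18.60 ✓; ∠AUE = 46.70° ✓; |UE| = 26.80 ✓; ∠UET = 87.90° ✓; |ET| = 5.100 ✗.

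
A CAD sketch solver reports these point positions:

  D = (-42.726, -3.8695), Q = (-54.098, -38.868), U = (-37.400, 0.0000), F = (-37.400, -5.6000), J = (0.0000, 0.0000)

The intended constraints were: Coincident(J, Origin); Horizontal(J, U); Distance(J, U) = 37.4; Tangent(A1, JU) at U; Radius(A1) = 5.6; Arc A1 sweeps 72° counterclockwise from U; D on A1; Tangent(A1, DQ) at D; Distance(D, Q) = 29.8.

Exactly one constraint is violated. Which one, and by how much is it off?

Distance(D, Q) = 29.8 — off by 7.00.

J = (0.00, 0.00) ✓; J.y = 0.00, U.y = 0.00 ✓; |JU| = 37.40 ✓; ∠(FU, UJ) = 90.00° ✓; |FU| = 5.600 ✓; bearing(F→D) − bearing(F→U) = 72.00° ✓; |FD| = 5.600 ✓; ∠(FD, DQ) = 90.00° ✓; |DQ| = 36.80 ✗.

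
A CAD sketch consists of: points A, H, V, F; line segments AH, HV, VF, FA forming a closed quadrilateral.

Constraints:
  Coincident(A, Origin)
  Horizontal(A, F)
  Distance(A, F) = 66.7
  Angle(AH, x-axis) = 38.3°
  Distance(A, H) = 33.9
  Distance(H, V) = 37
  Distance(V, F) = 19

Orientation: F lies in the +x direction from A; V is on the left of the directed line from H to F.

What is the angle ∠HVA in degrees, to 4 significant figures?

19.96°

Checks: |HV| = 37.00 ✓; |VF| = 19.00 ✓.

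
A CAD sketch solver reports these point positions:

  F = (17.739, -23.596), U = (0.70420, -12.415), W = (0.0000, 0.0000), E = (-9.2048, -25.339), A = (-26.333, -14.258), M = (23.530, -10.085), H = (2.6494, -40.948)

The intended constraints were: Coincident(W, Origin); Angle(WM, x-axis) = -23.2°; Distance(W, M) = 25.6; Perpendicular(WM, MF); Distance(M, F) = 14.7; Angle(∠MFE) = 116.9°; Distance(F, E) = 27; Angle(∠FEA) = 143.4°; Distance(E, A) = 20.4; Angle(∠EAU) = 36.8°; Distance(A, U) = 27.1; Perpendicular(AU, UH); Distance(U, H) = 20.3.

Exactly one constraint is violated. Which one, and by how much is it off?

Distance(U, H) = 20.3 — off by 8.30.

W = (0.00, 0.00) ✓; WM at -23.20° ✓; |WM| = 25.60 ✓; ∠(WM, MF) = 90.00° ✓; |MF| = 14.70 ✓; ∠MFE = 116.9° ✓; |FE| = 27.00 ✓; ∠FEA = 143.4° ✓; |EA| = 20.40 ✓; ∠EAU = 36.80° ✓; |AU| = 27.10 ✓; ∠(AU, UH) = 90.00° ✓; |UH| = 28.60 ✗.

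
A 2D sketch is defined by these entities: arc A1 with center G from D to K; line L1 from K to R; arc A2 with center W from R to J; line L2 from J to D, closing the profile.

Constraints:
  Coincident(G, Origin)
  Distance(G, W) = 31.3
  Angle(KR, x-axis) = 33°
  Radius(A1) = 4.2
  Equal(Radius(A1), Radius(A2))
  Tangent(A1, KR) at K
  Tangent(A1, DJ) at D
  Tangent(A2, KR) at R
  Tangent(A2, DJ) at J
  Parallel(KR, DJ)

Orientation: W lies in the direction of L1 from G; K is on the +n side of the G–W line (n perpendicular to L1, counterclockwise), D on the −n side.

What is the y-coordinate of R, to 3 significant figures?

20.6

The slot axis is L1's direction at 33.0°, so u = (cos 33.0°, sin 33.0°) = (0.839, 0.545) and n = (−sin 33.0°, cos 33.0°) = (-0.545, 0.839). G is at the origin and W lies 31.3 along u from G, so W = 31.3·u = (26.3, 17.0). Tangency of A1 to both parallel lines with radius 4.2 puts K and D at G ± 4.2·n: K = (-2.29, 3.52), D = (2.29, -3.52). Equal radii place R and J the same way about W: R = W + 4.2·n = (24.0, 20.6), J = W − 4.2·n = (28.5, 13.5). So R.y = 20.6.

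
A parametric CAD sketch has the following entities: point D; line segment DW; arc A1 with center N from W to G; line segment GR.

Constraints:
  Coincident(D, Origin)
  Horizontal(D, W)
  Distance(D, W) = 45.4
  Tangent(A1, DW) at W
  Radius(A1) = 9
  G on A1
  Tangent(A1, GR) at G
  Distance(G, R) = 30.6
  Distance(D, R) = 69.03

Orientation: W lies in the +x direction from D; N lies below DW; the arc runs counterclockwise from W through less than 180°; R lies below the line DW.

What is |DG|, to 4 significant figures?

40.99

D is at the origin; D and W share the same y with |DW| = 45.4 and W on the +x side, so W = (45.40, 0.000). Tangency of A1 to DW means the radius NW is perpendicular to DW, so N = W + (0, -9) = (45.40, -9.000). Since NG ⟂ GR (tangency), |NR| = √(9.0² + 30.6²) = 31.90 regardless of where G sits on A1. So R lies on both circle(D, 69.03) and circle(N, 31.90); the below-DW intersection is R = (57.21, -38.63). G is the foot of the tangent from R: G = (38.32, -14.56).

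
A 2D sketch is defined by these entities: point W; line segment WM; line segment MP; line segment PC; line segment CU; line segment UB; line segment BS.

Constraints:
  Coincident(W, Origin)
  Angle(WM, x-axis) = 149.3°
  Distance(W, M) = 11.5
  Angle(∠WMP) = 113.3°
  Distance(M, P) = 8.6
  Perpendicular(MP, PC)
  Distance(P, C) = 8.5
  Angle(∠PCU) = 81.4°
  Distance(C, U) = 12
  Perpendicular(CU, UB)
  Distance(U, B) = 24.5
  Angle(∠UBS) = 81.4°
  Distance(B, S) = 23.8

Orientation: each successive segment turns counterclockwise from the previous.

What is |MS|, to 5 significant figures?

25.398

W is at the origin; WM runs at 149.3° with length 11.5, so M = (-9.8883, 5.8712). ∠WMP = 113.3° gives MP at -144.00° from the x-axis; with |MP| = 8.6, P = (-16.846, 0.81629). MP ⟂ PC, so PC runs at -54.000°; with |PC| = 8.5, C = (-11.850, -6.0604). ∠PCU = 81.4° gives CU at 44.600° from the x-axis; with |CU| = 12.0, U = (-3.3054, 2.3655). The perpendicularity gives UB at right angles to CU, so UB runs at 134.60°; with |UB| = 24.5, B = (-20.508, 19.810). ∠UBS = 81.4° gives BS at -126.80° from the x-axis; with |BS| = 23.8, S = (-34.765, 0.75271). Then |MS| = |S − M| = 25.398.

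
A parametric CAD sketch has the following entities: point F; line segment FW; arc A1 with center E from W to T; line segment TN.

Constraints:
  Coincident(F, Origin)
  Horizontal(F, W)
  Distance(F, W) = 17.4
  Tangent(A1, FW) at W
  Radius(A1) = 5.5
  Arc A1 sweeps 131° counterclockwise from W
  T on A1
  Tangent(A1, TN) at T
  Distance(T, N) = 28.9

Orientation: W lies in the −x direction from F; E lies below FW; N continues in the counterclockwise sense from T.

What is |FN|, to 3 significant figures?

31.0

F is at the origin; FW is horizontal with |FW| = 17.4 and W on the −x side, so W = (-17.4, 0.00). Since A1 is tangent to FW there, EW ⟂ FW, so E = W + (0, -5.5) = (-17.4, -5.50). On A1, W sits at bearing 90° from E; a 131° counterclockwise sweep puts T at bearing 221°, so T = E + 5.5·(cos 221°, sin 221°) = (-21.6, -9.11). Since A1 is tangent to TN there, ET ⟂ TN, so TN runs along (−sin 221°, cos 221°); with |TN| = 28.9, N = (-2.59, -30.9). Then |FN| = |N − F| = 31.0.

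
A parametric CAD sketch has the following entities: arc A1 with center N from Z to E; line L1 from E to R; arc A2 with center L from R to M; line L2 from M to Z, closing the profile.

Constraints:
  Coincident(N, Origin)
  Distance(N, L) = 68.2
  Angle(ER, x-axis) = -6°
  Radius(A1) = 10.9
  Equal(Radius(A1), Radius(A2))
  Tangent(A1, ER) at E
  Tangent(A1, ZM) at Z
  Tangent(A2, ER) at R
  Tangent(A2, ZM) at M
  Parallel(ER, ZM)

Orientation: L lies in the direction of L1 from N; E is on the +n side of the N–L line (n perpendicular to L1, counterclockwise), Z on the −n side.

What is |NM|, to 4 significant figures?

69.07

Tangency of A1 to both parallel lines with radius 10.9 puts E and Z at N ± 10.9·n: E = (1.139, 10.84), Z = (-1.139, -10.84). Equal radii place R and M the same way about L: R = L + 10.9·n = (68.97, 3.711), M = L − 10.9·n = (66.69, -17.97). Then |NM| = |M − N| = 69.07.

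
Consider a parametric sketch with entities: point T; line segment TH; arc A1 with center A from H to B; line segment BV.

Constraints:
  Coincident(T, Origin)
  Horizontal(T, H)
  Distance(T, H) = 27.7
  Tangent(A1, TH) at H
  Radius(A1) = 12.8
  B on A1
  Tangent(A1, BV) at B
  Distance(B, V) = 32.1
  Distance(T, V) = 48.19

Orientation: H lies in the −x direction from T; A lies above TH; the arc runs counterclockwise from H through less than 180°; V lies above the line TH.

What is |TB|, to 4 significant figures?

19.99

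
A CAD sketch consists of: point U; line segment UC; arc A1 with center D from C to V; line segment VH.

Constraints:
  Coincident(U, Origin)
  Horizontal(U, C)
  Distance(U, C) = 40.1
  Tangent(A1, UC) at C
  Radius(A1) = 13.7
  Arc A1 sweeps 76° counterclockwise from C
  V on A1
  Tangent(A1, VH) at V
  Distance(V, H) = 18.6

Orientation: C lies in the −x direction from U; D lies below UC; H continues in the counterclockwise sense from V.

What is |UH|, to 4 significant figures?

64.50

U is at the origin; U and C share the same y with |UC| = 40.1 and C on the −x side, so C = (-40.10, 0.000). Since A1 is tangent to UC there, DC ⟂ UC, so D = C + (0, -13.7) = (-40.10, -13.70). On A1, C sits at bearing 90° from D; a 76° counterclockwise sweep puts V at bearing 166°, so V = D + 13.7·(cos 166°, sin 166°) = (-53.39, -10.39). The tangent condition forces DV to be normal to VH, so VH runs along (−sin 166°, cos 166°); with |VH| = 18.6, H = (-57.89, -28.43). Then |UH| = |H − U| = 64.50.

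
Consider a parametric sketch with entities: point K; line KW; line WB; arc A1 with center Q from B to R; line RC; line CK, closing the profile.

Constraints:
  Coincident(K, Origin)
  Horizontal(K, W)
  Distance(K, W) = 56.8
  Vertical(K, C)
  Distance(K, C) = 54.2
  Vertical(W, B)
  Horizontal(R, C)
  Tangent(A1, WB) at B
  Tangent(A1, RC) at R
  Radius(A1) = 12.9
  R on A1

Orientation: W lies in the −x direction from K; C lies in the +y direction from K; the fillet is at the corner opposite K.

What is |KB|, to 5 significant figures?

70.228

K is at the origin; KW is horizontal with |KW| = 56.8 and W on the −x side, so W = (-56.800, 0.0000). KC is vertical with |KC| = 54.2 and C on the +y side, so C = (0.0000, 54.200). The virtual corner opposite K is at (-56.800, 54.200). Tangency of A1 to WB means the radius QB is perpendicular to WB and since A1 is tangent to RC there, QR ⟂ RC, with radius 12.9, so the center Q sits 12.9 in from both sides at Q = (-43.900, 41.300). That places the tangent points at B = (-56.800, 41.300) on WB and R = (-43.900, 54.200) on RC. Then |KB| = |B − K| = 70.228.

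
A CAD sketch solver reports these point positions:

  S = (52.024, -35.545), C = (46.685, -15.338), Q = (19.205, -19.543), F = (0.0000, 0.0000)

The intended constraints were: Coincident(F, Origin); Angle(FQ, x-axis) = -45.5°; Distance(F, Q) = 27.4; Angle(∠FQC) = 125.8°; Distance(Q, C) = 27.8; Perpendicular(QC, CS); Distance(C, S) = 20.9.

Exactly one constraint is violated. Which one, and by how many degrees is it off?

Perpendicular(QC, CS) — off by 6.10°.

F = (0.00, 0.00) ✓; FQ at -45.50° ✓; |FQ| = 27.40 ✓; ∠FQC = 125.8° ✓; |QC| = 27.80 ✓; ∠(QC, CS) = 83.90° ✗; |CS| = 20.90 ✓.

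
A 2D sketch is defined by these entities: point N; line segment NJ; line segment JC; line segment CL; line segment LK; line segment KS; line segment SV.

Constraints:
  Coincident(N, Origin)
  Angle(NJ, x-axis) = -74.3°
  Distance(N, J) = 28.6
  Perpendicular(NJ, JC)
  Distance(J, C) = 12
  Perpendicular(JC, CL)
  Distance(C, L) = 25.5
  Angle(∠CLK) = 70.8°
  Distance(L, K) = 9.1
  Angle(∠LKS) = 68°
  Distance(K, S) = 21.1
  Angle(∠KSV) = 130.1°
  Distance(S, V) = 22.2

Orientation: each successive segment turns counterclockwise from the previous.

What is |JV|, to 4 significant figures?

40.13

N is at the origin; NJ runs at -74.3° with length 28.6, so J = (7.739, -27.53). The perpendicularity gives JC at right angles to NJ, so JC runs at 15.70°; with |JC| = 12.0, C = (19.29, -24.29). JC is perpendicular to CL, so CL runs at 105.7°; with |CL| = 25.5, L = (12.39, 0.2629). ∠CLK = 70.8° gives LK at -145.1° from the x-axis; with |LK| = 9.1, K = (4.928, -4.944). ∠LKS = 68.0° gives KS at -33.10° from the x-axis; with |KS| = 21.1, S = (22.60, -16.47). ∠KSV = 130.1° gives SV at 16.80° from the x-axis; with |SV| = 22.2, V = (43.86, -10.05). Then |JV| = |V − J| = 40.13.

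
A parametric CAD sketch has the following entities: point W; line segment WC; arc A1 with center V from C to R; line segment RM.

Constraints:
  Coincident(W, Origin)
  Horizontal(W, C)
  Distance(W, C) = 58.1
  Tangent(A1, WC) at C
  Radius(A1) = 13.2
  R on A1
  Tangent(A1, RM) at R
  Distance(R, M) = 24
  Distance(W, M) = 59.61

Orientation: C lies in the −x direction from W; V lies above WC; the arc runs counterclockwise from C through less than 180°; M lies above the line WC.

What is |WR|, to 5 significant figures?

47.000

Checks: |VC| = 13.20 ✓; |VR| = 13.20 ✓; ∠(VR, RM) = 90.00° ✓; |RM| = 24.00 ✓; |WM| = 59.61 ✓.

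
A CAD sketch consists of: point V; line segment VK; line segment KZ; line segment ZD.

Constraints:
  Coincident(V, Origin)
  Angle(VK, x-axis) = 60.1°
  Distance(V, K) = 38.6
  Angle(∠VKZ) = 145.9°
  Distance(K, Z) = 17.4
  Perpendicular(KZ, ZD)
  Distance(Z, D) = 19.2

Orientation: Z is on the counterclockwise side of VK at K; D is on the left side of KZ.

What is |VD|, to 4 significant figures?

49.42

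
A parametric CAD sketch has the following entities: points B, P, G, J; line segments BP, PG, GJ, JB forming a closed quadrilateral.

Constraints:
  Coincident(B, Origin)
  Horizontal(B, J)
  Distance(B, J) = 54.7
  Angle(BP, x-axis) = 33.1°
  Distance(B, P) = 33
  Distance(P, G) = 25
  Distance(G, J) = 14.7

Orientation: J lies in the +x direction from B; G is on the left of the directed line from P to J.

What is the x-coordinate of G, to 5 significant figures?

52.398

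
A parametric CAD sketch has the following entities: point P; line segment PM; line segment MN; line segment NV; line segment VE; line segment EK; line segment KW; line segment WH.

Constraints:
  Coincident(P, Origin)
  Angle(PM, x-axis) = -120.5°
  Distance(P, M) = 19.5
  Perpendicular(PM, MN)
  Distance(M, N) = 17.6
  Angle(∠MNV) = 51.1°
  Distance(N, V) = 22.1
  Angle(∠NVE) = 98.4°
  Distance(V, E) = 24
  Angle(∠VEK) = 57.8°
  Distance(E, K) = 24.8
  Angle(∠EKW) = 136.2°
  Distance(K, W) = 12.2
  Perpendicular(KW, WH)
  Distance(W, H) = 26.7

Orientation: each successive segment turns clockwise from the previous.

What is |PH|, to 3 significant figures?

9.74

P is at the origin; PM runs at -120.5° with length 19.5, so M = (-9.90, -16.8). The perpendicularity gives MN at right angles to PM, so MN runs at 150°; with |MN| = 17.6, N = (-25.1, -7.87). ∠MNV = 51.1° gives NV at 20.6° from the x-axis; with |NV| = 22.1, V = (-4.37, -0.0934). ∠NVE = 98.4° gives VE at -61.0° from the x-axis; with |VE| = 24.0, E = (7.26, -21.1). ∠VEK = 57.8° gives EK at 177° from the x-axis; with |EK| = 24.8, K = (-17.5, -19.7). ∠EKW = 136.2° gives KW at 133° from the x-axis; with |KW| = 12.2, W = (-25.8, -10.8). KW ⟂ WH, so WH runs at 43.0°; with |WH| = 26.7, H = (-6.29, 7.43). Then |PH| = |H − P| = 9.74.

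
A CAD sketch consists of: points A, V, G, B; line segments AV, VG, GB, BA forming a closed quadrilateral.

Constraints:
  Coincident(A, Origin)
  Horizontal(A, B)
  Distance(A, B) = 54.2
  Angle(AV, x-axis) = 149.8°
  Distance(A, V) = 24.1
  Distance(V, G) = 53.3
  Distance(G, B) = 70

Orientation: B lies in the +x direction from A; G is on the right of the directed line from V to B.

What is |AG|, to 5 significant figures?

38.763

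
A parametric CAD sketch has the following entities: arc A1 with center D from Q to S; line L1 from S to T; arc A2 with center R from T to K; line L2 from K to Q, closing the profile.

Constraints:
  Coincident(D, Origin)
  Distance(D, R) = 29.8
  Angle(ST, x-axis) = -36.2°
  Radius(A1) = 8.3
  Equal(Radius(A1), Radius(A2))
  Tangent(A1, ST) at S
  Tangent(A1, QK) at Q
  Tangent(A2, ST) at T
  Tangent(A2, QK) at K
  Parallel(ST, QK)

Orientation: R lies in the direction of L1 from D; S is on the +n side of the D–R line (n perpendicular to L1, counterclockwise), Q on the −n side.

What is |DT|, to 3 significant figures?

30.9

The slot axis is L1's direction at -36.2°, so u = (cos -36.2°, sin -36.2°) = (0.807, -0.591) and n = (−sin -36.2°, cos -36.2°) = (0.591, 0.807). D is at the origin and R lies 29.8 along u from D, so R = 29.8·u = (24.0, -17.6). Tangency of A1 to both parallel lines with radius 8.3 puts S and Q at D ± 8.3·n: S = (4.90, 6.70), Q = (-4.90, -6.70). Equal radii place T and K the same way about R: T = R + 8.3·n = (28.9, -10.9), K = R − 8.3·n = (19.1, -24.3). Then |DT| = |T − D| = 30.9.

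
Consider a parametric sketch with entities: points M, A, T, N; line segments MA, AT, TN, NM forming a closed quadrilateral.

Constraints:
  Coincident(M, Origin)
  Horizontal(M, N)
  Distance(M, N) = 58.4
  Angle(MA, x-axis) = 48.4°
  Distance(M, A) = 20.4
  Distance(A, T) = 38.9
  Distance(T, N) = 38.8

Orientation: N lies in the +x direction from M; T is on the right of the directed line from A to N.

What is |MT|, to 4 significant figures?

33.87

Checks: |AT| = 38.90 ✓; |TN| = 38.80 ✓.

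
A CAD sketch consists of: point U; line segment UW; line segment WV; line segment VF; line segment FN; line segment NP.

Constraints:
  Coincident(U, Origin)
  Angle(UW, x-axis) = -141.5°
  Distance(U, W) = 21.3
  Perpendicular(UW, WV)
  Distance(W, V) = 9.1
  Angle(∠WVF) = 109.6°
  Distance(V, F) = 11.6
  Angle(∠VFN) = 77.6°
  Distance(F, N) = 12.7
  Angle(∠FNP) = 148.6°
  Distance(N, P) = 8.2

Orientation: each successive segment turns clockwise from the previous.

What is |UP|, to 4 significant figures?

14.06

∠VFN = 77.6° gives FN at -44.30° from the x-axis; with |FN| = 12.7, N = (-7.115, -5.160). ∠FNP = 148.6° gives NP at -75.70° from the x-axis; with |NP| = 8.2, P = (-5.090, -13.11). Then |UP| = |P − U| = 14.06.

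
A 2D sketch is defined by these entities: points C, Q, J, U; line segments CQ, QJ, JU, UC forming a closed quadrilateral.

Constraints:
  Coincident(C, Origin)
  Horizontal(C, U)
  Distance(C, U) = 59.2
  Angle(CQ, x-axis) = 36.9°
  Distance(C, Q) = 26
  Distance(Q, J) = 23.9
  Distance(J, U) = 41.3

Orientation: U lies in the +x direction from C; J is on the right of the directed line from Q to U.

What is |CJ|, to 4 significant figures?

20.44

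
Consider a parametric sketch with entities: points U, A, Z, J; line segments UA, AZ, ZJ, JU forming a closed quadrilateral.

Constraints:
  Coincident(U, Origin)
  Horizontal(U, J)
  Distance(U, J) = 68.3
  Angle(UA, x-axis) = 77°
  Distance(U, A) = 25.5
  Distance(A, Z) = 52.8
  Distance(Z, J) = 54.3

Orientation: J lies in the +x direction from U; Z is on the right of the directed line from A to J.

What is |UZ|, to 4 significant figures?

33.01

U is at the origin; UJ is horizontal with |UJ| = 68.3 and J in +x, so J = (68.3, 0). UA runs at 77.0° with |UA| = 25.5, so A = (5.736, 24.85). Z is determined by |AZ| = 52.8 and |ZJ| = 54.3 together: it lies at the intersection of circle(A, 52.8) and circle(J, 54.3). With |AJ| = 67.32, the foot of the radical line on AJ is 32.47 from A and the perpendicular offset is √(52.8² − 32.47²) = 41.64. Taking the right-of-AJ solution: Z = (20.54, -25.84).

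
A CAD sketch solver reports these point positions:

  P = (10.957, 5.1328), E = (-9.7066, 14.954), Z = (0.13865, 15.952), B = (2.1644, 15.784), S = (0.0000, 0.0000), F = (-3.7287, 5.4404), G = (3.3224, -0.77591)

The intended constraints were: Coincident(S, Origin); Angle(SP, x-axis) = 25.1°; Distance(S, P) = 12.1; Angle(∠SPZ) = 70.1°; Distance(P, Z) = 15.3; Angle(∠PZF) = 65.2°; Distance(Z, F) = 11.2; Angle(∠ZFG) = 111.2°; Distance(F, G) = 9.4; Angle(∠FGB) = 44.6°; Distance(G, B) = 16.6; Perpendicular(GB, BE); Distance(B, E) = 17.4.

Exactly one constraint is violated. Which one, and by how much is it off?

Distance(B, E) = 17.4 — off by 5.50.

S = (0.00, 0.00) ✓; SP at 25.10° ✓; |SP| = 12.10 ✓; ∠SPZ = 70.10° ✓; |PZ| = 15.30 ✓; ∠PZF = 65.20° ✓; |ZF| = 11.20 ✓; ∠ZFG = 111.2° ✓; |FG| = 9.400 ✓; ∠FGB = 44.60° ✓; |GB| = 16.60 ✓; ∠(GB, BE) = 90.00° ✓; |BE| = 11.90 ✗.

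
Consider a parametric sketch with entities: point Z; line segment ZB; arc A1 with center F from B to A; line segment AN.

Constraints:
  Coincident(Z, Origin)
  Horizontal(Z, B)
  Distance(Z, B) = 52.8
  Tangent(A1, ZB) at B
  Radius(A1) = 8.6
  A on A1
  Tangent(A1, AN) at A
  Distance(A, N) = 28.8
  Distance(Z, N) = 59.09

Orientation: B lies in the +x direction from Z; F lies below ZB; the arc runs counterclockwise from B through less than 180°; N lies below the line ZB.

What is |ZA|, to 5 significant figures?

45.110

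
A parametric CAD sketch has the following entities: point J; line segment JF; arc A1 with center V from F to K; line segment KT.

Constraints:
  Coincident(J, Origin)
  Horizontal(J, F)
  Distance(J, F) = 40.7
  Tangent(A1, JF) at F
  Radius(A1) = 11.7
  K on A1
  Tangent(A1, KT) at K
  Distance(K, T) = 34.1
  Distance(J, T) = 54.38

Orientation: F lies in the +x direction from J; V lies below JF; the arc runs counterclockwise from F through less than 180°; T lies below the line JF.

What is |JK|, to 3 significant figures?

31.3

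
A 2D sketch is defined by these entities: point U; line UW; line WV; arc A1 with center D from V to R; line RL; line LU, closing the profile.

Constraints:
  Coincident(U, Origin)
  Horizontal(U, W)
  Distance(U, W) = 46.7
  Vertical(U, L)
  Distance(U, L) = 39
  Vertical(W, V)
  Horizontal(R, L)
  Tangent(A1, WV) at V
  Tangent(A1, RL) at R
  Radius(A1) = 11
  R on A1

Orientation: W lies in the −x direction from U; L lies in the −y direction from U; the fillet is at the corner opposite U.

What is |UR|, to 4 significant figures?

52.87

U is at the origin; U and W share the same y with |UW| = 46.7 and W on the −x side, so W = (-46.70, 0.000). U and L share the same x with |UL| = 39.0 and L on the −y side, so L = (0.000, -39.00). The virtual corner opposite U is at (-46.70, -39.00). A1 meets WV tangentially, so DV is at right angles to WV and since A1 is tangent to RL there, DR ⟂ RL, with radius 11.0, so the center D sits 11.0 in from both sides at D = (-35.70, -28.00). That places the tangent points at V = (-46.70, -28.00) on WV and R = (-35.70, -39.00) on RL. Then |UR| = |R − U| = 52.87.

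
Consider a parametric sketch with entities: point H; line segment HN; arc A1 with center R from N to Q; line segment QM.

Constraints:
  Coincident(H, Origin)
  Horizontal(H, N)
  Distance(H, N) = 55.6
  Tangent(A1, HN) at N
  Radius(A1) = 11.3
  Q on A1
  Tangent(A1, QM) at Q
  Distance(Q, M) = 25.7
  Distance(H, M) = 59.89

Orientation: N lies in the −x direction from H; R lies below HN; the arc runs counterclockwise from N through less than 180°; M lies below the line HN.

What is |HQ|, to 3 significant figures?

66.6

H is at the origin; HN is horizontal with |HN| = 55.6 and N on the −x side, so N = (-55.6, 0.00). The tangent condition forces RN to be normal to HN, so R = N + (0, -11.3) = (-55.6, -11.3). Since RQ ⟂ QM (tangency), |RM| = √(11.3² + 25.7²) = 28.1 regardless of where Q sits on A1. So M lies on both circle(H, 59.89) and circle(R, 28.1); the below-HN intersection is M = (-46.4, -37.8). Q is the foot of the tangent from M: Q = (-63.9, -19.0).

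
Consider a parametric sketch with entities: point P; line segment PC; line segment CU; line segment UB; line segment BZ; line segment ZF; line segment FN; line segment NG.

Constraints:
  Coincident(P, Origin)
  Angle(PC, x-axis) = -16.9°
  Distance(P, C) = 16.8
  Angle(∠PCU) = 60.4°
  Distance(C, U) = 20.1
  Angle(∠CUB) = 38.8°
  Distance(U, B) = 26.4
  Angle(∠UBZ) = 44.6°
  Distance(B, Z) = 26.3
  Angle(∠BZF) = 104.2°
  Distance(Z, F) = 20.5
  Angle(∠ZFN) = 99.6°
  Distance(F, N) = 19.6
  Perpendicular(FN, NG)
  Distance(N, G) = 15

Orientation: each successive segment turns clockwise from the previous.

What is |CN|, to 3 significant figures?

29.4

P is at the origin; PC runs at -16.9° with length 16.8, so C = (16.1, -4.88). ∠PCU = 60.4° gives CU at -136° from the x-axis; with |CU| = 20.1, U = (1.49, -18.7). ∠CUB = 38.8° gives UB at 82.3° from the x-axis; with |UB| = 26.4, B = (5.03, 7.44). ∠UBZ = 44.6° gives BZ at -53.1° from the x-axis; with |BZ| = 26.3, Z = (20.8, -13.6). ∠BZF = 104.2° gives ZF at -129° from the x-axis; with |ZF| = 20.5, F = (7.95, -29.5). ∠ZFN = 99.6° gives FN at 151° from the x-axis; with |FN| = 19.6, N = (-9.14, -20.0). Then |CN| = |N − C| = 29.4.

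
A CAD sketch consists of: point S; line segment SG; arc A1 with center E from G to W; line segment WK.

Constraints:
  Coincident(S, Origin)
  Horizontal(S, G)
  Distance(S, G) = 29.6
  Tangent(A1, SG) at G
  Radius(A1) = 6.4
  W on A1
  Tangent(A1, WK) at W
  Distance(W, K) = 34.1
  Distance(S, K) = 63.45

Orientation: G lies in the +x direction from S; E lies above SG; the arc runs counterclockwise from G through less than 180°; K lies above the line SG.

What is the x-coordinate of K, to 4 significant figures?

57.25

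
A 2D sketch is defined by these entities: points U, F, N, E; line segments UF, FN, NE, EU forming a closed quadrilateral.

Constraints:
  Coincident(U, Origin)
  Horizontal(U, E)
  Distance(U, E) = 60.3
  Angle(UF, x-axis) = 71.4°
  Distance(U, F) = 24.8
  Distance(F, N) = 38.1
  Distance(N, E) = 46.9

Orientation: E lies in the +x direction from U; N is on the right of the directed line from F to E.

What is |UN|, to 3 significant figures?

20.8

U is at the origin; U and E share the same y with |UE| = 60.3 and E in +x, so E = (60.3, 0). UF runs at 71.4° with |UF| = 24.8, so F = (7.91, 23.5). N is determined by |FN| = 38.1 and |NE| = 46.9 together: it lies at the intersection of circle(F, 38.1) and circle(E, 46.9). With |FE| = 57.4, the foot of the radical line on FE is 22.2 from F and the perpendicular offset is √(38.1² − 22.2²) = 31.0. Taking the right-of-FE solution: N = (15.5, -13.8).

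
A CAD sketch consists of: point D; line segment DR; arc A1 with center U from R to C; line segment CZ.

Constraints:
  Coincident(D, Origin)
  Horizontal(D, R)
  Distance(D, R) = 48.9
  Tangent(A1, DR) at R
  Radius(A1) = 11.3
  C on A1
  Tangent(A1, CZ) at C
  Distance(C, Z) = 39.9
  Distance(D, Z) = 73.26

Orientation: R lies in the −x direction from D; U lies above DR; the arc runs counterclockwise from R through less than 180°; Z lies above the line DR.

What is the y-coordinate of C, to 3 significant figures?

14.9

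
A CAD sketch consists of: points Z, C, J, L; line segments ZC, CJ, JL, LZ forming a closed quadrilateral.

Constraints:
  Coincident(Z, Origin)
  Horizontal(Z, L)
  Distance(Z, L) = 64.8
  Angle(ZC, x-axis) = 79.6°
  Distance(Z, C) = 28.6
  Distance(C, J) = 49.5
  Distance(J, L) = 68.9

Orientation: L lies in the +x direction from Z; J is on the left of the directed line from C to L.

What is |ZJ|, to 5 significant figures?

75.089

Checks: |CJ| = 49.50 ✓; |JL| = 68.90 ✓.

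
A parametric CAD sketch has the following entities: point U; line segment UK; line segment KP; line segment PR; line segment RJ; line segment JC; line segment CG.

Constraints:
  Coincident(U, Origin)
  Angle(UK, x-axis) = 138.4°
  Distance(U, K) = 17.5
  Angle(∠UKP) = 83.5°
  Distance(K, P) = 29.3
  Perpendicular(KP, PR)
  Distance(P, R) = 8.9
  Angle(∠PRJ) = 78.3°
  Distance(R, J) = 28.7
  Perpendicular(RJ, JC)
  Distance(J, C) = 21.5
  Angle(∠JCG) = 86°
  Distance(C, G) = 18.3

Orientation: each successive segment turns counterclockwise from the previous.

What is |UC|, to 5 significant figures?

35.541

U is at the origin; UK runs at 138.4° with length 17.5, so K = (-13.086, 11.619). ∠UKP = 83.5° gives KP at -125.10° from the x-axis; with |KP| = 29.3, P = (-29.934, -12.353). The perpendicularity gives PR at right angles to KP, so PR runs at -35.100°; with |PR| = 8.9, R = (-22.653, -17.471). ∠PRJ = 78.3° gives RJ at 66.600° from the x-axis; with |RJ| = 28.7, J = (-11.254, 8.8689). RJ is perpendicular to JC, so JC runs at 156.60°; with |JC| = 21.5, C = (-30.986, 17.408). Then |UC| = |C − U| = 35.541.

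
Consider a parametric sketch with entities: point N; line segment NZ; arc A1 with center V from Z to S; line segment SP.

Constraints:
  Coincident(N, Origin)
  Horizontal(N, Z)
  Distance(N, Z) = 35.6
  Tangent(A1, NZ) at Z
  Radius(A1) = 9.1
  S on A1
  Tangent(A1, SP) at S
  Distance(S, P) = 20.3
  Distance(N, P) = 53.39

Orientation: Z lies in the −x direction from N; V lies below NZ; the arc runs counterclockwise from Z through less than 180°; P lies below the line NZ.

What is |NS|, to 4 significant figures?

45.63

Checks: |VS| = 9.100 ✓; ∠(VS, SP) = 90.00° ✓; |SP| = 20.30 ✓; |NP| = 53.39 ✓.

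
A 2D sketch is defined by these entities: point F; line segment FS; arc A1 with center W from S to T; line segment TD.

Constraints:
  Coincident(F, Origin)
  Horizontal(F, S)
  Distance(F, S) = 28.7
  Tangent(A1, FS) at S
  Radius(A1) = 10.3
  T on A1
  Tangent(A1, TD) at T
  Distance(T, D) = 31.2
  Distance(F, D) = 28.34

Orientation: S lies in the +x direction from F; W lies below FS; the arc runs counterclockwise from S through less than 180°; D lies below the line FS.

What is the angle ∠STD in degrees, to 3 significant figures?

154°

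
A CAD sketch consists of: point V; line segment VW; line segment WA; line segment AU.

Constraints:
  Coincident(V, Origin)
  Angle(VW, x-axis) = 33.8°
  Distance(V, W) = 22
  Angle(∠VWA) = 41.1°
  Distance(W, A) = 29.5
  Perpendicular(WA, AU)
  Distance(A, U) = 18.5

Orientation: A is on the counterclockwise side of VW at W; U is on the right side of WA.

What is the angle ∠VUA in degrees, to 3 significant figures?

21.4°

V is at the origin; VW runs at 33.8° with length 22.0, so W = 22.0·(cos 33.8°, sin 33.8°) = (18.3, 12.2). ∠VWA = 41.1°, so WA runs at 33.8° + (180° − 41.1°) = 173° from the x-axis; with |WA| = 29.5, A = W + 29.5·(cos 173°, sin 173°) = (-11.0, 16.0). The perpendicularity gives AU at right angles to WA; with |AU| = 18.5 on the right of WA, U = A + 18.5·(0.127, 0.992) = (-8.63, 34.3). Then cos ∠VUA = UV·UA / (|UV||UA|), giving 21.4°.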